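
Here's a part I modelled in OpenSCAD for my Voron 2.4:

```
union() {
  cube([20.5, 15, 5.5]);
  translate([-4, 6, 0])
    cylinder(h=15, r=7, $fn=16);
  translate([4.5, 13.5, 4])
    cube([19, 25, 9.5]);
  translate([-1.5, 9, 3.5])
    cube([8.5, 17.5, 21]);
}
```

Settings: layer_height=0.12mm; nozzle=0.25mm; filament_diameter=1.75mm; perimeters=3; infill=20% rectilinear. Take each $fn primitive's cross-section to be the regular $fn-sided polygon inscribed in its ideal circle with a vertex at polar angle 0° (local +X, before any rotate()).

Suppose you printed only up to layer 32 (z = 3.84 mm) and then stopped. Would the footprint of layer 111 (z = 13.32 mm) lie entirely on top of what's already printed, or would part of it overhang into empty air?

Compare the two slices. At z = 3.84: the cube is present — its section is the full 20.5×15 rectangle (area 307.50 mm²); the cylinder at (-4, 6): section is a regular 16-gon, circumradius r=7 (area = (16/2)·7.000²·sin(360°/16) = 150.01 mm²); the cube at (4.5, 13.5) is absent (z outside [4, 13.5]); the cube at (-1.5, 9) is present — its section is the full 8.5×17.5 rectangle (area 148.75 mm²); Combining (union): the regions partially overlap — summed areas 606.26 mm² minus the doubly-counted overlap 69.63 mm² gives 536.63 mm² — area = 536.63 mm². At z = 13.32: the cube is not intersected at this z (z outside [0, 5.5]); the r=7 cylinder at (-4, 6) contributes a regular 16-gon of circumradius 7 (area = (16/2)·7.000²·sin(360°/16) = 150.01 mm²); the 19×25 cube at (4.5, 13.5) contributes its full rectangle (area 475.00 mm²); the cube at (-1.5, 9) (footprint 8.5×17.5) is included at this height (area 148.75 mm²); Taking the union: the regions partially overlap — summed areas 773.76 mm² minus the doubly-counted overlap 40.54 mm² gives 733.22 mm² — area = 733.22 mm². Checking containment: at z = 13.32 the cross-section extends beyond the z = 3.84 cross-section by about 422.25 mm².

part overhangs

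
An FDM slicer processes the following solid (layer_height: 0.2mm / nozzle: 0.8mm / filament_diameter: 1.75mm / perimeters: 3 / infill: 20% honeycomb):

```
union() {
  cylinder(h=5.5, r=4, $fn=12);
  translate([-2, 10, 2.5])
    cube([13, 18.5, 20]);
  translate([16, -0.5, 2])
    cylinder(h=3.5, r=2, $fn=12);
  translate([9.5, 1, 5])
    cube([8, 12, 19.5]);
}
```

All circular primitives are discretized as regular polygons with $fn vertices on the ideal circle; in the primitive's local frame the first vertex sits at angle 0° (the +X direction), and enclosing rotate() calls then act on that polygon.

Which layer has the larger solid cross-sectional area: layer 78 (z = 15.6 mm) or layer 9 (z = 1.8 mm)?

layer 78 (z = 15.6 mm)

Layer 78 (z = 15.6): the cylinder does not reach this height (z outside [0, 5.5]); the 13×18.5 cube at (-2, 10) contributes its full rectangle (area 240.50 mm²); the cylinder at (16, -0.5) does not reach this height (z outside [2, 5.5]); the cube at (9.5, 1) is present — its section is the full 8×12 rectangle (area 96.00 mm²); Taking the union: the regions partially overlap — summed areas 336.50 mm² minus the doubly-counted overlap 4.50 mm² gives 332.00 mm² — area = 332.00 mm². So its area = 332.00 mm². Layer 9 (z = 1.8): the r=4 cylinder gives a regular 12-gon of circumradius 4 (constant along its height) (area = (12/2)·4.000²·sin(360°/12) = 48.00 mm²); the cube at (-2, 10) is not intersected at this z (z outside [2.5, 22.5]); the cylinder at (16, -0.5) is not intersected at this z (z outside [2, 5.5]); the cube at (9.5, 1) is absent (z outside [5, 24.5]); Combining (union): only the r=4 cylinder is present, so the union is just that shape — area = 48.00 mm². So its area = 48.00 mm². Layer 78 is larger (332.00 vs 48.00 mm²).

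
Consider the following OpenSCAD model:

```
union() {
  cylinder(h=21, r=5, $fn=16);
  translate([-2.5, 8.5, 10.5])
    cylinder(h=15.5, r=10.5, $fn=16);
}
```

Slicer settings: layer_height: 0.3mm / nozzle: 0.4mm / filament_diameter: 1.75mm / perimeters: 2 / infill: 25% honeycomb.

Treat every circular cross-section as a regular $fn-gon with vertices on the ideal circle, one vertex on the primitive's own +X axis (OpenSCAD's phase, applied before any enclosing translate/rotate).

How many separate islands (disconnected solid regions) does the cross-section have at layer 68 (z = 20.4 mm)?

1

At z = 20.4 mm: the r=5 cylinder contributes a regular 16-gon of circumradius 5; the cylinder at (-2.5, 8.5): section is a regular 16-gon, circumradius r=10.5; Taking the union: the regions partially overlap (shared area 49.09 mm²), so overlapping operands fuse into one piece — 1 connected region. Overall, the cross-section is a single solid region. Island count = 1.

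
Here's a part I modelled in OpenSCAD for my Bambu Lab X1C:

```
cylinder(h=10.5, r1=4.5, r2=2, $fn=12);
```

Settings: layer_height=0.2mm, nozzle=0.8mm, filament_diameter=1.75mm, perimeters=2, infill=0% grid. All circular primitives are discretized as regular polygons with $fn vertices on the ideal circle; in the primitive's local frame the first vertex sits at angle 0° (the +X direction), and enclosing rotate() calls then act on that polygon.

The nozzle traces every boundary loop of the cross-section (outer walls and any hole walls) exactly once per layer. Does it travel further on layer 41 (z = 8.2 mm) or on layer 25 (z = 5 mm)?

layer 25 (z = 5 mm)

Layer 41 (z = 8.2): the cone (r1=4.5→r2=2) has section circumradius 2.548 here — a regular 12-gon (perimeter = 2·12·2.548·sin(180°/12) = 15.82 mm). So its perimeter = 15.82 mm. Layer 25 (z = 5): the cone (r1=4.5→r2=2) has section circumradius 3.310 here — a regular 12-gon (perimeter = 2·12·3.310·sin(180°/12) = 20.56 mm). So its perimeter = 20.56 mm. Layer 25 is larger (20.56 vs 15.82 mm).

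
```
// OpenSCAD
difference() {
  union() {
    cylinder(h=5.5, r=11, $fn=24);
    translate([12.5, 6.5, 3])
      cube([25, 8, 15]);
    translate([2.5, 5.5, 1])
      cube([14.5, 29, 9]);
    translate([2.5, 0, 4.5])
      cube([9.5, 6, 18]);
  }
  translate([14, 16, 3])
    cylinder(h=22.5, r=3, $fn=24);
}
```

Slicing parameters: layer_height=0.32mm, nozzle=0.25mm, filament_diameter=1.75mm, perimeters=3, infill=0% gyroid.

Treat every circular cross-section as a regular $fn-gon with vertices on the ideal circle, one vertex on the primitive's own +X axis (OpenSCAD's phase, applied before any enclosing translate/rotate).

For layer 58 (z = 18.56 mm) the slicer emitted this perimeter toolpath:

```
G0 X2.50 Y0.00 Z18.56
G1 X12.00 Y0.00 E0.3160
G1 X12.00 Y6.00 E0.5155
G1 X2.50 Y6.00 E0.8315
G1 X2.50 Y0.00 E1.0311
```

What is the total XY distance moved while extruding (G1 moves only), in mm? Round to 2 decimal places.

31.00 mm

Sum the Euclidean lengths of each G1 segment: total = 31.00 mm.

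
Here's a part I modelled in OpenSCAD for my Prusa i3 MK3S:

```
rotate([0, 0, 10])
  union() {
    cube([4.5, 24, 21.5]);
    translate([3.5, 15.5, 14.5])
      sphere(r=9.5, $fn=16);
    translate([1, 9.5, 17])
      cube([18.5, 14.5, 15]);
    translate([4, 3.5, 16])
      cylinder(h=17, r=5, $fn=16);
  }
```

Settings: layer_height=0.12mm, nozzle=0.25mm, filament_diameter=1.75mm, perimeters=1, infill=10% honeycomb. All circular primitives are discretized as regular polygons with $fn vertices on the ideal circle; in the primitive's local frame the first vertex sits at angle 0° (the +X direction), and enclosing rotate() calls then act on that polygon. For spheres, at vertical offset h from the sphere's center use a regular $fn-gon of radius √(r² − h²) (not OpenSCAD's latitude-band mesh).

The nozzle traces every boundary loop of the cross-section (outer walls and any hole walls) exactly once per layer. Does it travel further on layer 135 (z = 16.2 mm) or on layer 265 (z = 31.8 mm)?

Layer 135 (z = 16.2): the cube (footprint 4.5×24) is included at this height (perimeter 57.00 mm); the r=9.5 sphere at (3.5, 15.5) contributes a regular 16-gon of circumradius √(9.5²−1.7²) = 9.347 (perimeter = 2·16·9.347·sin(180°/16) = 58.35 mm); the cube at (1, 9.5) does not reach this height (z outside [17, 32]); the cylinder at (4, 3.5): section is a regular 16-gon, circumradius r=5 (perimeter = 2·16·5.000·sin(180°/16) = 31.21 mm); Taking the union: the regions partially overlap (shared area 118.09 mm²), so the edge portions inside another operand are dropped and the merged outline is re-measured after clipping — boundary = 74.22 mm; (rotated 10° about Z; rotation is an isometry so areas/perimeters/island counts are preserved). So its perimeter = 74.22 mm. Layer 265 (z = 31.8): the cube is not intersected at this z (z outside [0, 21.5]); the sphere at (3.5, 15.5) is absent (|z−center|=17.300 > r=9.5); the 18.5×14.5 cube at (1, 9.5) contributes its full rectangle (perimeter 66.00 mm); the cylinder at (4, 3.5): section is a regular 16-gon, circumradius r=5 (perimeter = 2·16·5.000·sin(180°/16) = 31.21 mm); Taking the union: the 2 present regions are separate (no shared area or edge), so areas and boundary lengths simply add and each stays a separate island — boundary = 97.21 mm; (whole slice rotated 10° about Z — lengths, areas and connectivity unchanged). So its perimeter = 97.21 mm. Layer 265 is larger (97.21 vs 74.22 mm).

layer 265 (z = 31.8 mm)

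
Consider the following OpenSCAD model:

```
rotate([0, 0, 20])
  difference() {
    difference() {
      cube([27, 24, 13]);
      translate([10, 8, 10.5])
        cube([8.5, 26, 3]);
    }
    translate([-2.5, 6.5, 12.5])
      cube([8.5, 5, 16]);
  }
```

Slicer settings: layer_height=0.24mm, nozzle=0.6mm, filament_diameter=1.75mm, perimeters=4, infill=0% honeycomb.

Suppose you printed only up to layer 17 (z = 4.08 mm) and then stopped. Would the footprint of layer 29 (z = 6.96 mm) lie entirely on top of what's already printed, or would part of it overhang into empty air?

entirely on top

Compare the two slices. At z = 4.08: the cube is present — its section is the full 27×24 rectangle (area 648.00 mm²); the cube at (10, 8) does not reach this height (z outside [10.5, 13.5]); Taking the first minus the rest: none of the subtracted shapes is present at this height, so the 27×24 cube is unchanged — area = 648.00 mm²; the cube at (-2.5, 6.5) is not intersected at this z (z outside [12.5, 28.5]); Taking the first minus the rest: none of the subtracted shapes is present at this height, so that combined region is unchanged — area = 648.00 mm²; (whole slice rotated 20° about Z — lengths, areas and connectivity unchanged). At z = 6.96: the cube (footprint 27×24) is included at this height (area 648.00 mm²); the cube at (10, 8) is absent (z outside [10.5, 13.5]); Subtracting the remaining from the first: none of the subtracted shapes is present at this height, so the 27×24 cube is unchanged — area = 648.00 mm²; the cube at (-2.5, 6.5) is absent (z outside [12.5, 28.5]); After the difference (first − rest): none of the subtracted shapes is present at this height, so the result so far is unchanged — area = 648.00 mm²; (rotated 20° about Z; rotation is an isometry so areas/perimeters/island counts are preserved). Checking containment: the cross-section at z = 6.96 is a subset of the cross-section at z = 4.08.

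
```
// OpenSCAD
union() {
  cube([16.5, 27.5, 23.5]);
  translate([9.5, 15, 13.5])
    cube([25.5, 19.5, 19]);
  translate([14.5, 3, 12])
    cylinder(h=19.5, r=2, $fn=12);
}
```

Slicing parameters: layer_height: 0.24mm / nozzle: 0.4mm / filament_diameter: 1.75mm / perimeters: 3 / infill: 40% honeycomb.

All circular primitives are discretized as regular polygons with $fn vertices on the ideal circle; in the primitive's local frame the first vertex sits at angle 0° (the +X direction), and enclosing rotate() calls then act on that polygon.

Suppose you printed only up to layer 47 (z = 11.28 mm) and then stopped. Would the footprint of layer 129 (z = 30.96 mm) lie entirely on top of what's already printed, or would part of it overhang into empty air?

Compare the two slices. At z = 11.28: the 16.5×27.5 cube contributes its full rectangle (area 453.75 mm²); the cube at (9.5, 15) does not reach this height (z outside [13.5, 32.5]); the cylinder at (14.5, 3) is absent (z outside [12, 31.5]); Taking the union: only the 16.5×27.5 cube is present, so the union is just that shape — area = 453.75 mm². At z = 30.96: the cube is not intersected at this z (z outside [0, 23.5]); the cube at (9.5, 15) is present — its section is the full 25.5×19.5 rectangle (area 497.25 mm²); the cylinder at (14.5, 3): section is a regular 12-gon, circumradius r=2 (area = (12/2)·2.000²·sin(360°/12) = 12.00 mm²); Combining (union): the 2 present regions are separate (no shared area or edge), so areas and boundary lengths simply add and each stays a separate island — area = 509.25 mm². Checking containment: at z = 30.96 the cross-section extends beyond the z = 11.28 cross-section by about 409.75 mm².

part overhangs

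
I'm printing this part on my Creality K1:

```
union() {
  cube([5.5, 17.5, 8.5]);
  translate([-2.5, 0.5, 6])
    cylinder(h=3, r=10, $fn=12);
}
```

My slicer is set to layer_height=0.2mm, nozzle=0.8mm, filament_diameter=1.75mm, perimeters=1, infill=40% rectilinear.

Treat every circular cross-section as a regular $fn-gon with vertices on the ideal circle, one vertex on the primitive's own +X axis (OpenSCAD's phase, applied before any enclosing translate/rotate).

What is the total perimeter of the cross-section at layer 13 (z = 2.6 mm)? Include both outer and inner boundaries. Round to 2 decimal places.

46.00 mm

At z = 2.6 mm: the cube (footprint 5.5×17.5) is included at this height (perimeter 46.00 mm); the cylinder at (-2.5, 0.5) is absent (z outside [6, 9]); Merging all regions: only the 5.5×17.5 cube is present, so the union is just that shape — boundary = 46.00 mm. Overall, the cross-section is a single solid region. Total boundary length (outer) = 46.00 mm.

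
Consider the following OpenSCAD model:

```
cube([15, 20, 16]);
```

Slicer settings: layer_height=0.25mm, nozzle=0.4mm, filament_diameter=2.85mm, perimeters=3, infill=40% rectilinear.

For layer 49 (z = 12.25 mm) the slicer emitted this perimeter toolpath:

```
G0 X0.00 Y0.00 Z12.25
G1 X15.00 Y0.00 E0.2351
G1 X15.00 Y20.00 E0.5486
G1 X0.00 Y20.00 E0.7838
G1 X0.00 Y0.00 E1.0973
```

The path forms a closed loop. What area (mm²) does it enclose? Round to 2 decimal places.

Apply the shoelace formula to the sequence of (X, Y) vertices; enclosed area = 300.00 mm².

300.00 mm²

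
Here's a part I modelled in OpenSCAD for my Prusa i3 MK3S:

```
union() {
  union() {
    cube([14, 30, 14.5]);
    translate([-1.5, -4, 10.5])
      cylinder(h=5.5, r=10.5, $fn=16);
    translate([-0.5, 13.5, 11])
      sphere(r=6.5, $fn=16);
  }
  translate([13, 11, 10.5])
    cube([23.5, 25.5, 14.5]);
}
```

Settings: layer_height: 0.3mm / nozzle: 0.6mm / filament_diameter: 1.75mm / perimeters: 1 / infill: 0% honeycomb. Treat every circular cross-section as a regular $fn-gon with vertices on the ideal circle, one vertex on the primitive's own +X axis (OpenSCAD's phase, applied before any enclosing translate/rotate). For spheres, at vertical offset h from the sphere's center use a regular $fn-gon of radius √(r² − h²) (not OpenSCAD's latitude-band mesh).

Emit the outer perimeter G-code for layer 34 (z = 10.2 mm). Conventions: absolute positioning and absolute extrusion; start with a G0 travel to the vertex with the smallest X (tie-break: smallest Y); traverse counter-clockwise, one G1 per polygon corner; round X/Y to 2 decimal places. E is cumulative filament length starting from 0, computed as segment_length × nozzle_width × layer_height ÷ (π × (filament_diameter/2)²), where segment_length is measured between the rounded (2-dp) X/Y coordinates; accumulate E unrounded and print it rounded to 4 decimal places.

At z = 10.2 mm: the cube (footprint 14×30) is included at this height; the cylinder at (-1.5, -4) is absent (z outside [10.5, 16]); the sphere at (-0.5, 13.5): section is a regular 16-gon, circumradius = √(r²−h²) = √(6.5²−0.8²) = 6.451; Combining (union): the regions partially overlap (shared area 57.29 mm²), so overlapping operands fuse into one piece — 1 connected region; the cube at (13, 11) does not reach this height (z outside [10.5, 25]); Taking the union: only that combined region is present, so the union is just that shape — 1 connected region. The outline is a single polygon with 15 vertices. Extrusion per mm of travel: 0.6 × 0.3 / (π × 0.875²) = 0.074835. Accumulating E over each segment gives final E = 7.2182.

G0 X-6.95 Y13.50 Z10.20
G1 X-6.46 Y11.03 E0.1884
G1 X-5.06 Y8.94 E0.3767
G1 X-2.97 Y7.54 E0.5650
G1 X-0.50 Y7.05 E0.7534
G1 X0.00 Y7.15 E0.7916
G1 X0.00 Y0.00 E1.3266
G1 X14.00 Y0.00 E2.3743
G1 X14.00 Y30.00 E4.6194
G1 X0.00 Y30.00 E5.6671
G1 X0.00 Y19.85 E6.4267
G1 X-0.50 Y19.95 E6.4648
G1 X-2.97 Y19.46 E6.6533
G1 X-5.06 Y18.06 E6.8415
G1 X-6.46 Y15.97 E7.0298
G1 X-6.95 Y13.50 E7.2182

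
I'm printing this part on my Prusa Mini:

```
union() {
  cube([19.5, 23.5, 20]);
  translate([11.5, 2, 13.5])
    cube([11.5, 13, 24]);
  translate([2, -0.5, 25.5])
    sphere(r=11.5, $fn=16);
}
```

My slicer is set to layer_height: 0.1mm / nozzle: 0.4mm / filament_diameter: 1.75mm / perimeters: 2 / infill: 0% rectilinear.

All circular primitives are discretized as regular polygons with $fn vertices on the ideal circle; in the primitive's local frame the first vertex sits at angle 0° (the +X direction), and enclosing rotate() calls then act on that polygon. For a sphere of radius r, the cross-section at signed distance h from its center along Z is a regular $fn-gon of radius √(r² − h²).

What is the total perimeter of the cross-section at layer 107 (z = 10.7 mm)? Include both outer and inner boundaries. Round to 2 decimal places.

At z = 10.7 mm: the cube (footprint 19.5×23.5) is included at this height (perimeter 86.00 mm); the cube at (11.5, 2) does not reach this height (z outside [13.5, 37.5]); the sphere at (2, -0.5) is not intersected at this z (|z−center|=14.800 > r=11.5); Taking the union: only the 19.5×23.5 cube is present, so the union is just that shape — boundary = 86.00 mm. Overall, the cross-section is a single solid region. Total boundary length (outer) = 86.00 mm.

86.00 mm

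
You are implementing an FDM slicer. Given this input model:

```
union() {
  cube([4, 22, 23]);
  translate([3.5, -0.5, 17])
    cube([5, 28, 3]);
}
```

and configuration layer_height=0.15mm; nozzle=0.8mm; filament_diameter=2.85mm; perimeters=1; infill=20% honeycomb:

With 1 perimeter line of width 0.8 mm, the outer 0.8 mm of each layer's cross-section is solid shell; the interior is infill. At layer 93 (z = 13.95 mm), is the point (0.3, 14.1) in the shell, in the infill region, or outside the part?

shell

At z = 13.95 mm: the cube is present — its section is the full 4×22 rectangle; the cube at (3.5, -0.5) is not intersected at this z (z outside [17, 20]); Combining (union): only the 4×22 cube is present, so the union is just that shape — 1 connected region. Overall, the cross-section is a single solid region. The nearest boundary edge runs (0.00, 22.00)→(0.00, 0.00); distance from the point to it = 0.30 mm. The point is inside the cross-section, 0.30 mm from the nearest boundary — within the 0.8 mm shell band (1 × 0.8).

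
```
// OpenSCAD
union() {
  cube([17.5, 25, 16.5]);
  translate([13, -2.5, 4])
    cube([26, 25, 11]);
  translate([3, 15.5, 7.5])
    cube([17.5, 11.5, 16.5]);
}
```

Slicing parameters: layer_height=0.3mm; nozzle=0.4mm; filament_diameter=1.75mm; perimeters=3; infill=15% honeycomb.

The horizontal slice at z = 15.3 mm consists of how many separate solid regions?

1

At z = 15.3 mm: the 17.5×25 cube contributes its full rectangle; the cube at (13, -2.5) is absent (z outside [4, 15]); the 17.5×11.5 cube at (3, 15.5) contributes its full rectangle; Merging all regions: the regions partially overlap (shared area 137.75 mm²), so overlapping operands fuse into one piece — 1 connected region. The result has 1 disconnected region.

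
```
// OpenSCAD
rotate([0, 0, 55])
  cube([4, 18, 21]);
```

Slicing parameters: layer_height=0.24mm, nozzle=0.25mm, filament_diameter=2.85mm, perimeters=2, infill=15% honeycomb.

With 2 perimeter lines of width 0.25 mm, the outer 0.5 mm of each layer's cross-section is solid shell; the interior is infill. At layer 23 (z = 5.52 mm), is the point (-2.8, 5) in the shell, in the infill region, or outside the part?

infill

At z = 5.52 mm: the cube (footprint 4×18) is included at this height; (rotated 55° about Z; rotation is an isometry so areas/perimeters/island counts are preserved). Overall, the cross-section is a single solid region. Undo the 55° rotation: the query point maps to (2.490, 5.162) in the un-rotated model frame. The nearest boundary edge runs (4.00, 0.00)→(4.00, 18.00); distance from the point to it = 1.51 mm. The point is inside the cross-section and 1.51 mm from the nearest boundary — more than the 0.5 mm shell width (2 × 0.25), so it's in the infill interior.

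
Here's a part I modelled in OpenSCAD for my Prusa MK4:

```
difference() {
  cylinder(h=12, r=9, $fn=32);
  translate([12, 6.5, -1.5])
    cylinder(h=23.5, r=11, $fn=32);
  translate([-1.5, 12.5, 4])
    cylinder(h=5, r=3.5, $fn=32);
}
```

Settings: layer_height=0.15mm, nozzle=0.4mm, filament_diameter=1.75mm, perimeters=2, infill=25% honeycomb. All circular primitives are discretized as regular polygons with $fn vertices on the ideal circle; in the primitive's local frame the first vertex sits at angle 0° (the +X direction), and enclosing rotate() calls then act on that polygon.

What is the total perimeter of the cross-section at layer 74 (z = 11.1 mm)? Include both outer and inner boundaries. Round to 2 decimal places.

At z = 11.1 mm: the cylinder: section is a regular 32-gon, circumradius r=9 (perimeter = 2·32·9.000·sin(180°/32) = 56.46 mm); the r=11 cylinder at (12, 6.5) gives a regular 32-gon of circumradius 11 (constant along its height) (perimeter = 2·32·11.000·sin(180°/32) = 69.00 mm); the cylinder at (-1.5, 12.5) is not intersected at this z (z outside [4, 9]); Subtracting the remaining from the first: starting from the r=9 cylinder, the r=11 cylinder at (12, 6.5) partially overlaps it — only the 62.67 mm² overlap (of its 377.69 mm²) is removed, clipping the outline — boundary = 55.43 mm. Overall, the cross-section is a single solid region. Total boundary length (outer) = 55.43 mm.

55.43 mm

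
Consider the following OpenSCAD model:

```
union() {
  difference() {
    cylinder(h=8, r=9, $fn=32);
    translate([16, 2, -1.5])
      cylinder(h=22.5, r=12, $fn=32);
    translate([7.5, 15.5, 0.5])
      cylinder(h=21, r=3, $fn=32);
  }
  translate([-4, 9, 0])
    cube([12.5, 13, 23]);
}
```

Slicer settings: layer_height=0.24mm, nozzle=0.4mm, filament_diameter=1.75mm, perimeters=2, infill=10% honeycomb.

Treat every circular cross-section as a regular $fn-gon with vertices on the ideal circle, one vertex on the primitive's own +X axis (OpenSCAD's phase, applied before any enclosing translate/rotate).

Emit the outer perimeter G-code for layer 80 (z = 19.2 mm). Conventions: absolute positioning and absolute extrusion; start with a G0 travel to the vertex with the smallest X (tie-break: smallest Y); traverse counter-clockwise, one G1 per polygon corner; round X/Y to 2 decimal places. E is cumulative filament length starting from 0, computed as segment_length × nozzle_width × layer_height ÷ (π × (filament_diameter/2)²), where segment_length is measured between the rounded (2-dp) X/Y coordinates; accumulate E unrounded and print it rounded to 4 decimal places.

At z = 19.2 mm: the cylinder does not reach this height (z outside [0, 8]); the cylinder at (16, 2): section is a regular 32-gon, circumradius r=12; the cylinder at (7.5, 15.5): section is a regular 32-gon, circumradius r=3; Taking the first minus the rest: the first operand is absent here, so nothing remains; the cube at (-4, 9) (footprint 12.5×13) is included at this height; Taking the union: only the 12.5×13 cube at (-4, 9) is present, so the union is just that shape — 1 connected region. The outline is a single polygon with 4 vertices. Extrusion per mm of travel: 0.4 × 0.24 / (π × 0.875²) = 0.039912. Accumulating E over each segment gives final E = 2.0355.

G0 X-4.00 Y9.00 Z19.20
G1 X8.50 Y9.00 E0.4989
G1 X8.50 Y22.00 E1.0178
G1 X-4.00 Y22.00 E1.5167
G1 X-4.00 Y9.00 E2.0355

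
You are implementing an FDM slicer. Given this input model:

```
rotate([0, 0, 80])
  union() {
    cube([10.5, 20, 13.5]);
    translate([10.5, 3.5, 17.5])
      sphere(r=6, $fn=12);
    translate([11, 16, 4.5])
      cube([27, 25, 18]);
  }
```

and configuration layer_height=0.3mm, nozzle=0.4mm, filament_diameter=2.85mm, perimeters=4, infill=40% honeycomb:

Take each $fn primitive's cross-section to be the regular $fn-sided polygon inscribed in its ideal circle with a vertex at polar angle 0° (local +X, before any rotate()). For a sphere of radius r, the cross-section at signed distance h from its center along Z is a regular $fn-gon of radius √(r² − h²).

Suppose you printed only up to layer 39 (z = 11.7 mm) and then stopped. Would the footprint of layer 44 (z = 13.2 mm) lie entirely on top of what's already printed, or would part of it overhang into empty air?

Compare the two slices. At z = 11.7: the cube (footprint 10.5×20) is included at this height (area 210.00 mm²); the r=6 sphere at (10.5, 3.5) contributes a regular 12-gon of circumradius √(6²−5.8²) = 1.536 (area = (12/2)·1.536²·sin(360°/12) = 7.08 mm²); the cube at (11, 16) is present — its section is the full 27×25 rectangle (area 675.00 mm²); Combining (union): the regions partially overlap — summed areas 892.08 mm² minus the doubly-counted overlap 3.54 mm² gives 888.54 mm² — area = 888.54 mm²; (rotated 80° about Z; rotation is an isometry so areas/perimeters/island counts are preserved). At z = 13.2: the cube is present — its section is the full 10.5×20 rectangle (area 210.00 mm²); the sphere at (10.5, 3.5): section is a regular 12-gon, circumradius = √(r²−h²) = √(6²−4.3²) = 4.184 (area = (12/2)·4.184²·sin(360°/12) = 52.53 mm²); the 27×25 cube at (11, 16) contributes its full rectangle (area 675.00 mm²); Combining (union): the regions partially overlap — summed areas 937.53 mm² minus the doubly-counted overlap 25.41 mm² gives 912.12 mm² — area = 912.12 mm²; (rotated 80° about Z; rotation is an isometry so areas/perimeters/island counts are preserved). Checking containment: at z = 13.2 the cross-section extends beyond the z = 11.7 cross-section by about 23.58 mm².

part overhangs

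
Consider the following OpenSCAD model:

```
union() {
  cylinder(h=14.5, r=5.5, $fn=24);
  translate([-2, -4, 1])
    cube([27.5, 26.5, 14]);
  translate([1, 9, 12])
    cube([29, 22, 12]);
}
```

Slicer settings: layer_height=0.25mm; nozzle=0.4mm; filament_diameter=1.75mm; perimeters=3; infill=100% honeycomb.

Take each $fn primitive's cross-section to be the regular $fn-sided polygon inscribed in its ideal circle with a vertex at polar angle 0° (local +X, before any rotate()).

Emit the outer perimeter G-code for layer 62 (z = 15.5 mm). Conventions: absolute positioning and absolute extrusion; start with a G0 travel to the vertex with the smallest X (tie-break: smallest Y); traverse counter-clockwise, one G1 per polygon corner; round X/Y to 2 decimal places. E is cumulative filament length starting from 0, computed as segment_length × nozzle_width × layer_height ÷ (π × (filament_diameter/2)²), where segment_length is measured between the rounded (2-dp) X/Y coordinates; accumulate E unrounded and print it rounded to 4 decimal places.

At z = 15.5 mm: the cylinder is absent (z outside [0, 14.5]); the cube at (-2, -4) is not intersected at this z (z outside [1, 15]); the cube at (1, 9) (footprint 29×22) is included at this height; Combining (union): only the 29×22 cube at (1, 9) is present, so the union is just that shape — 1 connected region. The outline is a single polygon with 4 vertices. Extrusion per mm of travel: 0.4 × 0.25 / (π × 0.875²) = 0.041575. Accumulating E over each segment gives final E = 4.2407.

G0 X1.00 Y9.00 Z15.50
G1 X30.00 Y9.00 E1.2057
G1 X30.00 Y31.00 E2.1203
G1 X1.00 Y31.00 E3.3260
G1 X1.00 Y9.00 E4.2407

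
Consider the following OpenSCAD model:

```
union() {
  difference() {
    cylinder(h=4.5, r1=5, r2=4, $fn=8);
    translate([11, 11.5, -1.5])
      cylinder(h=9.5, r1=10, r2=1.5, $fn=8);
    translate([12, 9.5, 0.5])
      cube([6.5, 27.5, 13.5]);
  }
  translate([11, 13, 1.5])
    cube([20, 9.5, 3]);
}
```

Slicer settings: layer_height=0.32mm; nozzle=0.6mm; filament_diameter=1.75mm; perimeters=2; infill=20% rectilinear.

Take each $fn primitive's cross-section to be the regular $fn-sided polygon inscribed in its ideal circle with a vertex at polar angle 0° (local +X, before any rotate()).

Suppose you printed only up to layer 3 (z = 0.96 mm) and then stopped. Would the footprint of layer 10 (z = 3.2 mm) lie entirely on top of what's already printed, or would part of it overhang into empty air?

Compare the two slices. At z = 0.96: the cone: at t=0.213 of its height the radius interpolates to r₁+(r₂−r₁)t = 4.787, giving a regular 8-gon of that circumradius (area = (8/2)·4.787²·sin(360°/8) = 64.81 mm²); the cone at (11, 11.5) contributes a regular 8-gon of circumradius 7.799 (interpolated between r1=10 and r2=1.5 at t=0.259) (area = (8/2)·7.799²·sin(360°/8) = 172.04 mm²); the cube at (12, 9.5) is present — its section is the full 6.5×27.5 rectangle (area 178.75 mm²); Taking the first minus the rest: starting from the cone (64.81 mm²), the cone at (11, 11.5) misses the remaining region (no effect); the 6.5×27.5 cube at (12, 9.5) misses the remaining region (no effect) — area = 64.81 mm²; the cube at (11, 13) is not intersected at this z (z outside [1.5, 4.5]); Taking the union: only that combined region is present, so the union is just that shape — area = 64.81 mm². At z = 3.2: the cone (r1=5→r2=4) has section circumradius 4.289 here — a regular 8-gon (area = (8/2)·4.289²·sin(360°/8) = 52.03 mm²); the cone at (11, 11.5): at t=0.495 of its height the radius interpolates to r₁+(r₂−r₁)t = 5.795, giving a regular 8-gon of that circumradius (area = (8/2)·5.795²·sin(360°/8) = 94.98 mm²); the cube at (12, 9.5) (footprint 6.5×27.5) is included at this height (area 178.75 mm²); Subtracting the remaining from the first: starting from the cone (52.03 mm²), the cone at (11, 11.5) misses the remaining region (no effect); the 6.5×27.5 cube at (12, 9.5) misses the remaining region (no effect) — area = 52.03 mm²; the cube at (11, 13) is present — its section is the full 20×9.5 rectangle (area 190.00 mm²); Merging all regions: the 2 present regions are separate (no shared area or edge), so areas and boundary lengths simply add and each stays a separate island — area = 242.03 mm². Checking containment: at z = 3.2 the cross-section extends beyond the z = 0.96 cross-section by about 190.00 mm².

part overhangs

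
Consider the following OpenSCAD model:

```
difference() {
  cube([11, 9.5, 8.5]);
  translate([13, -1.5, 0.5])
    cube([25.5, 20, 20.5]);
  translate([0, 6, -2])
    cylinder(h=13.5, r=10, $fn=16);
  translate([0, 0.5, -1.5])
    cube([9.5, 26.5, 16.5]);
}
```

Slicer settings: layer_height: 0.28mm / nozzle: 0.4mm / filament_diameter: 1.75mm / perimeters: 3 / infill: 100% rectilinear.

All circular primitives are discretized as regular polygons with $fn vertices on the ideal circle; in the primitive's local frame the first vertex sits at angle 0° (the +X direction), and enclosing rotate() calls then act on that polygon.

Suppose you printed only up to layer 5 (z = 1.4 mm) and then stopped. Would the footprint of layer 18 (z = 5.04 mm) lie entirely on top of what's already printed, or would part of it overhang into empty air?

entirely on top

Compare the two slices. At z = 1.4: the cube is present — its section is the full 11×9.5 rectangle (area 104.50 mm²); the cube at (13, -1.5) is present — its section is the full 25.5×20 rectangle (area 510.00 mm²); the r=10 cylinder at (0, 6) contributes a regular 16-gon of circumradius 10 (area = (16/2)·10.000²·sin(360°/16) = 306.15 mm²); the cube at (0, 0.5) (footprint 9.5×26.5) is included at this height (area 251.75 mm²); Taking the first minus the rest: starting from the 11×9.5 cube (104.50 mm²), the 25.5×20 cube at (13, -1.5) misses the remaining region (no effect); the r=10 cylinder at (0, 6) partially overlaps it — only the 89.09 mm² overlap (of its 306.15 mm²) is removed, clipping the outline; the 9.5×26.5 cube at (0, 0.5) partially overlaps it — only the 1.64 mm² overlap (of its 251.75 mm²) is removed, clipping the outline — area = 13.77 mm². At z = 5.04: the cube (footprint 11×9.5) is included at this height (area 104.50 mm²); the 25.5×20 cube at (13, -1.5) contributes its full rectangle (area 510.00 mm²); the r=10 cylinder at (0, 6) contributes a regular 16-gon of circumradius 10 (area = (16/2)·10.000²·sin(360°/16) = 306.15 mm²); the cube at (0, 0.5) (footprint 9.5×26.5) is included at this height (area 251.75 mm²); After the difference (first − rest): starting from the 11×9.5 cube (104.50 mm²), the 25.5×20 cube at (13, -1.5) misses the remaining region (no effect); the r=10 cylinder at (0, 6) partially overlaps it — only the 89.09 mm² overlap (of its 306.15 mm²) is removed, clipping the outline; the 9.5×26.5 cube at (0, 0.5) partially overlaps it — only the 1.64 mm² overlap (of its 251.75 mm²) is removed, clipping the outline — area = 13.77 mm². Checking containment: the cross-section at z = 5.04 is a subset of the cross-section at z = 1.4.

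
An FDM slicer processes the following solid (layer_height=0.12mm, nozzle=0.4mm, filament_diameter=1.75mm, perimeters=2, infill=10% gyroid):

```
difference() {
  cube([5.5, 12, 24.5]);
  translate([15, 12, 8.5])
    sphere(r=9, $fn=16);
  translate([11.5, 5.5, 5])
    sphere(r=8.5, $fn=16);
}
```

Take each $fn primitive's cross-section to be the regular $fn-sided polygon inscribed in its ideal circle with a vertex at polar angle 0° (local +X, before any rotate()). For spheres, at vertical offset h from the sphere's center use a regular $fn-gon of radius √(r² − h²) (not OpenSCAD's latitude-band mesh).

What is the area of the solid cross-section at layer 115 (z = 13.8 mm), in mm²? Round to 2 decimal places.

66.00 mm²

At z = 13.8 mm: the cube (footprint 5.5×12) is included at this height (area 66.00 mm²); the sphere at (15, 12): section is a regular 16-gon, circumradius = √(r²−h²) = √(9²−5.3²) = 7.274 (area = (16/2)·7.274²·sin(360°/16) = 161.98 mm²); the sphere at (11.5, 5.5) does not reach this height (|z−center|=8.800 > r=8.5); Taking the first minus the rest: starting from the 5.5×12 cube (66.00 mm²), the r=9 sphere at (15, 12) misses the remaining region (no effect) — area = 66.00 mm². Overall, the cross-section is a single solid region. Net area = 66.00 mm².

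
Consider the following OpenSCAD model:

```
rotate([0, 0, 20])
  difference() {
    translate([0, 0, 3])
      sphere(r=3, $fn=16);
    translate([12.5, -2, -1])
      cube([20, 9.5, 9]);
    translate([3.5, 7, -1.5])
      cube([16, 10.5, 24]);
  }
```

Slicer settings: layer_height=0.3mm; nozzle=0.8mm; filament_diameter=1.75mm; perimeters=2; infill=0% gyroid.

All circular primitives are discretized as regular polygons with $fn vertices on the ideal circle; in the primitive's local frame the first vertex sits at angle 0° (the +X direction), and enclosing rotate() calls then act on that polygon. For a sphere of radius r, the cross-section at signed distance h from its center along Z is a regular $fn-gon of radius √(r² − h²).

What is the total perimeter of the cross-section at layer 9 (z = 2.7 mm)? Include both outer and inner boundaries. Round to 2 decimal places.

At z = 2.7 mm: the sphere: section is a regular 16-gon, circumradius = √(r²−h²) = √(3²−0.3²) = 2.985 (perimeter = 2·16·2.985·sin(180°/16) = 18.63 mm); the cube at (12.5, -2) (footprint 20×9.5) is included at this height (perimeter 59.00 mm); the cube at (3.5, 7) is present — its section is the full 16×10.5 rectangle (perimeter 53.00 mm); Subtracting the remaining from the first: starting from the r=3 sphere, the 20×9.5 cube at (12.5, -2) misses the remaining region (no effect); the 16×10.5 cube at (3.5, 7) misses the remaining region (no effect) — boundary = 18.63 mm; (whole slice rotated 20° about Z — lengths, areas and connectivity unchanged). Overall, the cross-section is a single solid region. Total boundary length (outer) = 18.63 mm.

18.63 mm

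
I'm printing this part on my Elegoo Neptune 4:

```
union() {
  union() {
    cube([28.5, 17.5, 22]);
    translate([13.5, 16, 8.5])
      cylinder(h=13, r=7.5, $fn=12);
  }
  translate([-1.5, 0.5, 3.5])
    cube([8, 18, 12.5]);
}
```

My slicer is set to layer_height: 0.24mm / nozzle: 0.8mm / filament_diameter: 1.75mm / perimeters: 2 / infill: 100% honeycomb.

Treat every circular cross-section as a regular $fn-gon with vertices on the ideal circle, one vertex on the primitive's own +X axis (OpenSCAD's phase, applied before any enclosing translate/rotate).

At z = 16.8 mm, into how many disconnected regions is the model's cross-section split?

At z = 16.8 mm: the cube (footprint 28.5×17.5) is included at this height; the r=7.5 cylinder at (13.5, 16) gives a regular 12-gon of circumradius 7.5 (constant along its height); Merging all regions: the regions partially overlap (shared area 106.27 mm²), so overlapping operands fuse into one piece — 1 connected region; the cube at (-1.5, 0.5) is not intersected at this z (z outside [3.5, 16]); Taking the union: only that combined region is present, so the union is just that shape — 1 connected region. The result has 1 disconnected region.

1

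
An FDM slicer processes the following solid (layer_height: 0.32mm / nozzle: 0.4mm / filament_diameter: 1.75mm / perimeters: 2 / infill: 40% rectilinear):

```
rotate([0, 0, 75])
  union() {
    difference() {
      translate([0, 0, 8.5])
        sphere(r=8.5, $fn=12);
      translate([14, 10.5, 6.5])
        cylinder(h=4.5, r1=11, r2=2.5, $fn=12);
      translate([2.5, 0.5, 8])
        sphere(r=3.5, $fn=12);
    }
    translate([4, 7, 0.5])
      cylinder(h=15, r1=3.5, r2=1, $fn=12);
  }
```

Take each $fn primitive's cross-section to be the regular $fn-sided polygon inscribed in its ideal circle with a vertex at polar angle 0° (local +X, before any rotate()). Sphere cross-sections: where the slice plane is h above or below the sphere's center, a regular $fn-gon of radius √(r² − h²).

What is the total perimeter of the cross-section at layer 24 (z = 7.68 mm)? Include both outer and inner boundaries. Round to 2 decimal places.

77.12 mm

At z = 7.68 mm: the r=8.5 sphere slices to a regular 12-gon of circumradius 8.460 (√(r²−h²) with h=0.82 from center) (perimeter = 2·12·8.460·sin(180°/12) = 52.55 mm); the cone at (14, 10.5) (r1=11→r2=2.5) has section circumradius 8.771 here — a regular 12-gon (perimeter = 2·12·8.771·sin(180°/12) = 54.48 mm); the r=3.5 sphere at (2.5, 0.5) contributes a regular 12-gon of circumradius √(3.5²−0.32²) = 3.485 (perimeter = 2·12·3.485·sin(180°/12) = 21.65 mm); Taking the first minus the rest: starting from the r=8.5 sphere, the cone at (14, 10.5) misses the remaining region (no effect); the r=3.5 sphere at (2.5, 0.5) lies wholly inside it (removes its full 36.44 mm² and its 21.65 mm outline becomes a hole wall) — boundary (outer + 1 inner loop) = 74.20 mm; the cone at (4, 7) (r1=3.5→r2=1) has section circumradius 2.303 here — a regular 12-gon (perimeter = 2·12·2.303·sin(180°/12) = 14.31 mm); Combining (union): the regions partially overlap (shared area 8.38 mm²), so the edge portions inside another operand are dropped and the merged outline is re-measured after clipping — boundary (outer + 1 inner loop) = 77.12 mm; (rotated 75° about Z; rotation is an isometry so areas/perimeters/island counts are preserved). Overall, the cross-section is one region with 1 hole. Total boundary length (outer + inner) = 77.12 mm.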